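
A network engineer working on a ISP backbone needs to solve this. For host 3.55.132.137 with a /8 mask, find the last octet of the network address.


Given: IP = 3.55.132.137, prefix = /8
Subnet mask = 255.0.0.0
Last octet of IP: 137
Last octet of mask: 0
Network last octet = 137 AND 0 = 0

0


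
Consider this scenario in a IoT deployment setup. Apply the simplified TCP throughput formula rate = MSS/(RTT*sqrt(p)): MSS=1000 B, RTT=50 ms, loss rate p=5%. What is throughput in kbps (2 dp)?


Given: MSS = 1000 bytes, RTT = 50 ms, loss = 5%
RTT in seconds = 50 / 1000 = 0.05
Loss rate = 5% = 0.05
sqrt(loss) = sqrt(0.05) = 0.223606797750
Throughput (bytes/s) = 1000 / (0.05 * 0.223606797750) = 89442.7191
Throughput (kbps) = 89442.7191 * 8 / 1000 = 715.541753 -> 715.54 kbps (2 dp)

715.54


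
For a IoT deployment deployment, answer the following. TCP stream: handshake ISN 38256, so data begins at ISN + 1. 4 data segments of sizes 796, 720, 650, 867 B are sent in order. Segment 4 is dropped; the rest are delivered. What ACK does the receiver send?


SYN uses sequence number 38256; first data byte = ISN + 1 = 38257.
Segment 1: SEQ = 38257, len = 796 B, covers [38257, 39052]
Segment 2: SEQ = 39053, len = 720 B, covers [39053, 39772]
Segment 3: SEQ = 39773, len = 650 B, covers [39773, 40422]
Segment 4: SEQ = 40423, len = 867 B, covers [40423, 41289] [LOST]
In-order data received: bytes [38257, 40422] (segments 1..3).
Segment 4 missing -> gap begins at byte 40423.
Cumulative ACK = next expected in-order byte = 38257 + 796 + 720 + 650 = 40423

40423


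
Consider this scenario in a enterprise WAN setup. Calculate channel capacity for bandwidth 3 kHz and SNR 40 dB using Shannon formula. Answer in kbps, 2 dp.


Given: B = 3 kHz, SNR = 40 dB
SNR linear = 10^(40/10) = 10000
1 + SNR = 10001
log2(10001) = 13.2878566418
C = 3 * 1000 * 13.2878566418 = 39863.5699 bps
C = 39.863570 kbps -> 39.86 kbps (2 dp)

39.86


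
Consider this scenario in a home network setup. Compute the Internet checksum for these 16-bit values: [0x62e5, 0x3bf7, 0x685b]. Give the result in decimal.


Given words: [0x62e5, 0x3bf7, 0x685b]
Step 1: Sum all words
Raw sum = 25317 + 15351 + 26715 = 67383
Step 2: Fold carry: (1847 + 1) = 1848
One's complement = ~1848 & 0xFFFF = 63687

63687


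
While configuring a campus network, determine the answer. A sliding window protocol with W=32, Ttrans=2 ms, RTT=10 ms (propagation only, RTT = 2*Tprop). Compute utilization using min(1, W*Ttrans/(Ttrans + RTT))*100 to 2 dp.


Given: W = 32, Ttrans = 2 ms, RTT = 10 ms (= 2 * Tprop, Tprop = 5 ms)
Cycle time = Ttrans + RTT = 2 + 10 = 12 ms (first packet sent until its ACK returns)
W * Ttrans = 32 * 2 = 64 ms of sending per cycle
W * Ttrans / (Ttrans + RTT) = 64 / 12 = 5.333333
U = min(1, 5.333333) = 1.000000
U% = 100.00%

100.00


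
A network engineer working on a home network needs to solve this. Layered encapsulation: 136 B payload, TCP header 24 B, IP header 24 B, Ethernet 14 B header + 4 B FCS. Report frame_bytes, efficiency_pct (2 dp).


TCP segment = 136 + 24 = 160 B
IP packet = 160 + 24 = 184 B
Ethernet frame = 184 + 14 + 4 = 202 B
Efficiency = app / frame = 136 / 202 = 0.673267 = 67.3267% -> 67.33% (2 dp)

202, 67.33


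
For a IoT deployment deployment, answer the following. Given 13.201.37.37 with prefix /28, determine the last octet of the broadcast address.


Given: IP = 13.201.37.37, prefix = /28
Host bits = 32 - 28 = 4
Network last octet = 37 AND mask = 32
Host part size = 2^4 - 1 = 15
Broadcast last octet = 32 OR 15 = 47

47


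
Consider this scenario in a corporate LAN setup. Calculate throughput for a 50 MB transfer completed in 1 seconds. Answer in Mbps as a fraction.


Given: file = 50 MB, time = 1 s
File in Mb = 50 * 8 = 400 Mb
Throughput = 400 / 1 Mbps
Throughput = 400 Mbps

400


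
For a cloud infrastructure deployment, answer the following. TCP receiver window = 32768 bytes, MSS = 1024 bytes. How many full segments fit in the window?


Given: RWND = 32768 bytes, MSS = 1024 bytes
Full segments = floor(RWND / MSS)
Full segments = floor(32768 / 1024)
Full segments = floor(32.0) = 32

32


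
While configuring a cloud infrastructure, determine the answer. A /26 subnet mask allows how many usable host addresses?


Given: subnet mask /26
Host bits = 32 - 26 = 6
Total addresses = 2^6 = 64
Usable hosts = 64 - 2 (network + broadcast) = 62

62


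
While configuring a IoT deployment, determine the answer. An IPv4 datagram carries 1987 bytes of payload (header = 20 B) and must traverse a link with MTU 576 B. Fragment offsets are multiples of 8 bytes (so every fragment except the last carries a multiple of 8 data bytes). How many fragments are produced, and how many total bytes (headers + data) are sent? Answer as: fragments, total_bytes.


Max data per non-final fragment = floor((MTU - header)/8)*8 = floor((576 - 20)/8)*8 = floor(556/8)*8 = 552 B
Final fragment needs no 8-byte alignment: it can carry up to MTU - header = 556 B
Non-final fragments needed = ceil((payload - 556) / 552) = ceil(1431/552) = ceil(2.5924) = 3
Number of fragments = 3 + 1 = 4
Fragment sizes (data): 3 * 552 B + 331 B (last, 331 <= 556 OK)
Total bytes sent = payload + n_frags * header = 1987 + 4*20 = 1987 + 80 = 2067 B

4, 2067


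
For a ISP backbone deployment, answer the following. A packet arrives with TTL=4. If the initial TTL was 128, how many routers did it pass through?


Given: initial TTL = 128, received TTL = 4
Hops = initial TTL - received TTL
Hops = 128 - 4 = 124

124


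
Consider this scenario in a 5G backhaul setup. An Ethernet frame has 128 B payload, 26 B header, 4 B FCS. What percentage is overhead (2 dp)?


Given: payload = 128 B, header = 26 B, trailer = 4 B
Overhead bytes = header + trailer = 26 + 4 = 30
Total frame = payload + overhead = 128 + 30 = 158
Overhead % = 30 / 158 * 100 = 18.9873% -> 18.99% (2 dp)

18.99


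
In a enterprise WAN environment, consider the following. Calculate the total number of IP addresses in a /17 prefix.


Given: CIDR prefix /17
Host bits = 32 - 17 = 15
Total addresses = 2^15 = 32768

32768


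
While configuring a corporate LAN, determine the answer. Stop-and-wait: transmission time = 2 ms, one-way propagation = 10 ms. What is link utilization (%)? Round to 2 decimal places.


Given: Ttrans = 2 ms, Tprop = 10 ms
RTT = 2 * Tprop = 2 * 10 = 20 ms
U = Ttrans / (Ttrans + RTT)
U = 2 / (2 + 20)
U = 2 / 22 = 0.090909
U% = 9.09%

9.09


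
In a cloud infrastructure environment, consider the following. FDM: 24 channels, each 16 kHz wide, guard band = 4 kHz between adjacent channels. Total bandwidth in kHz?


Given: 24 channels, 16 kHz each, guard = 4 kHz
Channel bandwidth = 24 * 16 = 384 kHz
Guard bands = 23 gaps * 4 kHz = 92 kHz
Total = 384 + 92 = 476 kHz

476


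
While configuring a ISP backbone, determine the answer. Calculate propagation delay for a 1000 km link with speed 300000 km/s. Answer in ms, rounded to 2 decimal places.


Given: distance = 1000 km, speed = 300000 km/s
Delay = distance / speed = 1000 / 300000 seconds
Delay in ms = 1000 * 1000 / 300000
Delay = 3.3333 ms
Rounded to 2 dp = 3.33 ms

3.33


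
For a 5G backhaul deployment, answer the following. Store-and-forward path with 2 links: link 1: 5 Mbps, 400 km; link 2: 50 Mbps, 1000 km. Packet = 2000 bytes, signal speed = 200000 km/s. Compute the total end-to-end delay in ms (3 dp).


Packet = 2000 bytes = 16000 bits. Store-and-forward: sum (t_trans + t_prop) per link.
Link 1: t_trans = 16000/(5*10^6) s = 3.2000 ms; t_prop = 400/200000 s = 2.0000 ms; subtotal = 5.2000 ms
Link 2: t_trans = 16000/(50*10^6) s = 0.3200 ms; t_prop = 1000/200000 s = 5.0000 ms; subtotal = 5.3200 ms
End-to-end = 5.2000 + 5.3200 = 10.5200 ms -> 10.520 ms (3 dp)

10.520


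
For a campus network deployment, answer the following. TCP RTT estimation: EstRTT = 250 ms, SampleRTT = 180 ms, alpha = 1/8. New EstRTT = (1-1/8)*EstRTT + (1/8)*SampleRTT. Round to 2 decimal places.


Given: EstRTT = 250 ms, SampleRTT = 180 ms, alpha = 1/8
New EstRTT = (1 - alpha) * EstRTT + alpha * SampleRTT
(7/8) * 250 = 218.75
(1/8) * 180 = 22.5
New EstRTT = 218.75 + 22.5 = 241.25 ms -> 241.25 ms (2 dp)

241.25


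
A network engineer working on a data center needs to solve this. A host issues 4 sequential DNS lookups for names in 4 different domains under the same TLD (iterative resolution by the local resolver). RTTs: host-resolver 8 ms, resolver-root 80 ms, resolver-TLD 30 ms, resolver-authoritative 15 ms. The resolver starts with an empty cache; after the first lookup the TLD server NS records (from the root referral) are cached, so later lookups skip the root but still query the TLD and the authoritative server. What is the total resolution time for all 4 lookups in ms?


Lookup 1 (cold cache): local + root + TLD + auth = 8 + 80 + 30 + 15 = 133 ms
Lookups 2..4 (TLD NS cached -> skip root; new domain -> still ask TLD and auth): local + TLD + auth = 8 + 30 + 15 = 53 ms each
Remaining 3 lookups: 3 * 53 = 159 ms
Total = 133 + 159 = 292 ms

292


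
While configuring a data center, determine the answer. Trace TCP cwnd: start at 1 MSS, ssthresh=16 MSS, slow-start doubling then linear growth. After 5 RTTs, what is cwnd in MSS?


RTT 0: cwnd = 1 MSS (initial)
RTT 1: cwnd = 2 MSS (slow start, doubled)
RTT 2: cwnd = 4 MSS (slow start, doubled)
RTT 3: cwnd = 8 MSS (slow start, doubled)
RTT 4: cwnd = 16 MSS (slow start, doubled)
RTT 5: cwnd = 17 MSS (congestion avoidance, +1)

17


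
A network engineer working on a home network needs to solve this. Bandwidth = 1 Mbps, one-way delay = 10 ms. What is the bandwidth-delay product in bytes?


Given: bandwidth = 1 Mbps, delay = 10 ms
BDP in bits = 1 * 10^6 * 10 / 1000
BDP in bits = 10000
BDP in bytes = 10000 / 8 = 1250

1250


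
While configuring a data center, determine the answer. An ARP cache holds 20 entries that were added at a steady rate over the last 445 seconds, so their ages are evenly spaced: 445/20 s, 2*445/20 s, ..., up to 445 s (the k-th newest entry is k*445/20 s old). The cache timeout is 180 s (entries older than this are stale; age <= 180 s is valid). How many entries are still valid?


Ages are k * 445/20 s for k = 1..20 (spacing = 22.2500 s).
Entry k is valid iff k * 445/20 <= 180 iff k <= 20 * 180 / 445 = 8.0899
n_valid = floor(8.0899) = 8
(n_stale = 20 - 8 = 12)

8


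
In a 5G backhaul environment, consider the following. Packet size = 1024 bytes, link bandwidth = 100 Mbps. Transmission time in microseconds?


Given: packet = 1024 bytes, bandwidth = 100 Mbps
Packet in bits = 1024 * 8 = 8192 bits
Bandwidth = 100 * 10^6 = 100000000 bps
Time = 8192 / 100000000 seconds
Time in us = 8192 * 10^6 / 100000000 = 81.92

81.92


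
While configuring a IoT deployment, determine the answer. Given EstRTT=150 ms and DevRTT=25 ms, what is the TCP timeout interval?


Given: EstRTT = 150 ms, DevRTT = 25 ms
Timeout = EstRTT + 4 * DevRTT
4 * DevRTT = 4 * 25 = 100
Timeout = 150 + 100 = 250 ms

250


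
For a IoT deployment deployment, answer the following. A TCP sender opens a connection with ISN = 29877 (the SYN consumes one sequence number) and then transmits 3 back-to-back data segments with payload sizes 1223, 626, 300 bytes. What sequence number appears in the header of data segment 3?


The SYN occupies sequence number ISN = 29877, so the first data byte is ISN + 1 = 29878.
SEQ of data segment i = (ISN + 1) + sum of payload sizes of segments 1..i-1.
Segment 1: SEQ = 29878, payload = 1223 bytes
Segment 2: SEQ = 31101, payload = 626 bytes
Segment 3: SEQ = 31727, payload = 300 bytes
SEQ of segment 3 = 29878 + 1223 + 626 = 31727

31727


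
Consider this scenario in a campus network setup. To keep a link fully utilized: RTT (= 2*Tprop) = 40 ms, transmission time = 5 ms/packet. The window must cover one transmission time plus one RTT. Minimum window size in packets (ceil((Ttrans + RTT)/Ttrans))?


Given: Ttrans = 5 ms, RTT = 40 ms (= 2 * Tprop, Tprop = 20 ms)
Time until first ACK returns = Ttrans + RTT = 5 + 40 = 45 ms
Need W * Ttrans >= Ttrans + RTT  ->  W >= (Ttrans + RTT) / Ttrans
(Ttrans + RTT) / Ttrans = 45 / 5 = 9
W_min = ceil(9) = 9

9


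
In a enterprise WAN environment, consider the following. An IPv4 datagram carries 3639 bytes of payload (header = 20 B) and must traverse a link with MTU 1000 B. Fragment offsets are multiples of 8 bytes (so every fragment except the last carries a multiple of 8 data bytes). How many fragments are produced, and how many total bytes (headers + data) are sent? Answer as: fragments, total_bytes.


Max data per non-final fragment = floor((MTU - header)/8)*8 = floor((1000 - 20)/8)*8 = floor(980/8)*8 = 976 B
Final fragment needs no 8-byte alignment: it can carry up to MTU - header = 980 B
Non-final fragments needed = ceil((payload - 980) / 976) = ceil(2659/976) = ceil(2.7244) = 3
Number of fragments = 3 + 1 = 4
Fragment sizes (data): 3 * 976 B + 711 B (last, 711 <= 980 OK)
Total bytes sent = payload + n_frags * header = 3639 + 4*20 = 3639 + 80 = 3719 B

4, 3719


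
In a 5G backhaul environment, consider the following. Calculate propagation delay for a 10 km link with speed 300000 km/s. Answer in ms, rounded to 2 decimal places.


Given: distance = 10 km, speed = 300000 km/s
Delay = distance / speed = 10 / 300000 seconds
Delay in ms = 10 * 1000 / 300000
Delay = 0.0333 ms
Rounded to 2 dp = 0.03 ms

0.03


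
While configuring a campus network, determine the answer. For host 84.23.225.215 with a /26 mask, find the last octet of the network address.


Given: IP = 84.23.225.215, prefix = /26
Subnet mask = 255.255.255.192
Last octet of IP: 215
Last octet of mask: 192
Network last octet = 215 AND 192 = 192

192


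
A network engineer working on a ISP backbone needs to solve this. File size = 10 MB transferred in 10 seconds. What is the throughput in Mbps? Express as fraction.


Given: file = 10 MB, time = 10 s
File in Mb = 10 * 8 = 80 Mb
Throughput = 80 / 10 Mbps
Throughput = 8 Mbps

8


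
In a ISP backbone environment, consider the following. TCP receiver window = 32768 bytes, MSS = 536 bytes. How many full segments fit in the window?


Given: RWND = 32768 bytes, MSS = 536 bytes
Full segments = floor(RWND / MSS)
Full segments = floor(32768 / 536)
Full segments = floor(61.1343) = 61

61


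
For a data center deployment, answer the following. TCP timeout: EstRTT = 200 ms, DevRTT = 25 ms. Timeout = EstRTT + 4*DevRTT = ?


Given: EstRTT = 200 ms, DevRTT = 25 ms
Timeout = EstRTT + 4 * DevRTT
4 * DevRTT = 4 * 25 = 100
Timeout = 200 + 100 = 300 ms

300


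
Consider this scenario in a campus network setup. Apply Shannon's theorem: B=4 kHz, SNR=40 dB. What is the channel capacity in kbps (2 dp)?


Given: B = 4 kHz, SNR = 40 dB
SNR linear = 10^(40/10) = 10000
1 + SNR = 10001
log2(10001) = 13.2878566418
C = 4 * 1000 * 13.2878566418 = 53151.4266 bps
C = 53.151427 kbps -> 53.15 kbps (2 dp)

53.15


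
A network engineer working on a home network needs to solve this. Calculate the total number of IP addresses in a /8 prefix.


Given: CIDR prefix /8
Host bits = 32 - 8 = 24
Total addresses = 2^24 = 16777216

16777216


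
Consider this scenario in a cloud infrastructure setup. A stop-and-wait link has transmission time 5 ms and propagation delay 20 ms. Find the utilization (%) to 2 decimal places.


Given: Ttrans = 5 ms, Tprop = 20 ms
RTT = 2 * Tprop = 2 * 20 = 40 ms
U = Ttrans / (Ttrans + RTT)
U = 5 / (5 + 40)
U = 5 / 45 = 0.111111
U% = 11.11%

11.11


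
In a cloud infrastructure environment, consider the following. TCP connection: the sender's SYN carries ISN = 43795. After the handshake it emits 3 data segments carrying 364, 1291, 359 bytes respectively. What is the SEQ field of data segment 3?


The SYN occupies sequence number ISN = 43795, so the first data byte is ISN + 1 = 43796.
SEQ of data segment i = (ISN + 1) + sum of payload sizes of segments 1..i-1.
Segment 1: SEQ = 43796, payload = 364 bytes
Segment 2: SEQ = 44160, payload = 1291 bytes
Segment 3: SEQ = 45451, payload = 359 bytes
SEQ of segment 3 = 43796 + 364 + 1291 = 45451

45451


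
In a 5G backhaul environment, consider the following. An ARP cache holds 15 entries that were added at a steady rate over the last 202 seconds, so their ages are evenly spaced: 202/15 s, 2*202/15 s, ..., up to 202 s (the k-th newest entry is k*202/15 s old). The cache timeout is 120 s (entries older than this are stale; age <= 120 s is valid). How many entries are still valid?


Ages are k * 202/15 s for k = 1..15 (spacing = 13.4667 s).
Entry k is valid iff k * 202/15 <= 120 iff k <= 15 * 120 / 202 = 8.9109
n_valid = floor(8.9109) = 8
(n_stale = 15 - 8 = 7)

8


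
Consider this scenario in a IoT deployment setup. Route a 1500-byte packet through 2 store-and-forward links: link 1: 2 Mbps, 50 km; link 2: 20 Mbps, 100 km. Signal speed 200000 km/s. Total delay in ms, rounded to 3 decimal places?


Packet = 1500 bytes = 12000 bits. Store-and-forward: sum (t_trans + t_prop) per link.
Link 1: t_trans = 12000/(2*10^6) s = 6.0000 ms; t_prop = 50/200000 s = 0.2500 ms; subtotal = 6.2500 ms
Link 2: t_trans = 12000/(20*10^6) s = 0.6000 ms; t_prop = 100/200000 s = 0.5000 ms; subtotal = 1.1000 ms
End-to-end = 6.2500 + 1.1000 = 7.3500 ms -> 7.350 ms (3 dp)

7.350


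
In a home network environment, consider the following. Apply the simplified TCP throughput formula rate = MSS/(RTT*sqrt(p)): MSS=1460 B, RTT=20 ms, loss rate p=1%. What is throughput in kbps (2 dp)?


Given: MSS = 1460 bytes, RTT = 20 ms, loss = 1%
RTT in seconds = 20 / 1000 = 0.02
Loss rate = 1% = 0.01
sqrt(loss) = sqrt(0.01) = 0.1
Throughput (bytes/s) = 1460 / (0.02 * 0.1) = 730000.0000
Throughput (kbps) = 730000.0000 * 8 / 1000 = 5840.000000 -> 5840.00 kbps (2 dp)

5840.00


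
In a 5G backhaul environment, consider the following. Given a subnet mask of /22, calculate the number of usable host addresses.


Given: subnet mask /22
Host bits = 32 - 22 = 10
Total addresses = 2^10 = 1024
Usable hosts = 1024 - 2 (network + broadcast) = 1022

1022


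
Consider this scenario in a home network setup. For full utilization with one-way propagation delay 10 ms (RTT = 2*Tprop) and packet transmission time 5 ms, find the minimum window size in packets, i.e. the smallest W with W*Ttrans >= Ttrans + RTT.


Given: Ttrans = 5 ms, RTT = 20 ms (= 2 * Tprop, Tprop = 10 ms)
Time until first ACK returns = Ttrans + RTT = 5 + 20 = 25 ms
Need W * Ttrans >= Ttrans + RTT  ->  W >= (Ttrans + RTT) / Ttrans
(Ttrans + RTT) / Ttrans = 25 / 5 = 5
W_min = ceil(5) = 5

5


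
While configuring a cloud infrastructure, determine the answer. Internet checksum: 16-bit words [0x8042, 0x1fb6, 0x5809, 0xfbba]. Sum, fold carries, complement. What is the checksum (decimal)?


Given words: [0x8042, 0x1fb6, 0x5809, 0xfbba]
Step 1: Sum all words
Raw sum = 32834 + 8118 + 22537 + 64442 = 127931
Step 2: Fold carry: (62395 + 1) = 62396
One's complement = ~62396 & 0xFFFF = 3139

3139


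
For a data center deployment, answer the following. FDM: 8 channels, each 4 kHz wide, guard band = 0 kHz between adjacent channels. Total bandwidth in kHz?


Given: 8 channels, 4 kHz each, guard = 0 kHz
Channel bandwidth = 8 * 4 = 32 kHz
Guard bands = 7 gaps * 0 kHz = 0 kHz
Total = 32 + 0 = 32 kHz

32


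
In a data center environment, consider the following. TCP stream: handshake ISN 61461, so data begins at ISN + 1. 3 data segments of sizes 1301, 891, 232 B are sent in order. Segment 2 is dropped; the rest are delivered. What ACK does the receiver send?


SYN uses sequence number 61461; first data byte = ISN + 1 = 61462.
Segment 1: SEQ = 61462, len = 1301 B, covers [61462, 62762]
Segment 2: SEQ = 62763, len = 891 B, covers [62763, 63653] [LOST]
Segment 3: SEQ = 63654, len = 232 B, covers [63654, 63885]
In-order data received: bytes [61462, 62762] (segments 1..1).
Segment 2 missing -> gap begins at byte 62763; later segments buffered out of order.
Cumulative ACK = next expected in-order byte = 61462 + 1301 = 62763

62763


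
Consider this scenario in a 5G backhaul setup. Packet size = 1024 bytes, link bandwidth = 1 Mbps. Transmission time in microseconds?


Given: packet = 1024 bytes, bandwidth = 1 Mbps
Packet in bits = 1024 * 8 = 8192 bits
Bandwidth = 1 * 10^6 = 1000000 bps
Time = 8192 / 1000000 seconds
Time in us = 8192 * 10^6 / 1000000 = 8192

8192


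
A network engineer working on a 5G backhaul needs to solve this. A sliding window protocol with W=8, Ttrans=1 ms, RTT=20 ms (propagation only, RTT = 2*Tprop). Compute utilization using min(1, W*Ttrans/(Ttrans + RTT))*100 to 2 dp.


Given: W = 8, Ttrans = 1 ms, RTT = 20 ms (= 2 * Tprop, Tprop = 10 ms)
Cycle time = Ttrans + RTT = 1 + 20 = 21 ms (first packet sent until its ACK returns)
W * Ttrans = 8 * 1 = 8 ms of sending per cycle
W * Ttrans / (Ttrans + RTT) = 8 / 21 = 0.380952
U = min(1, 0.380952) = 0.380952
U% = 38.10%

38.10


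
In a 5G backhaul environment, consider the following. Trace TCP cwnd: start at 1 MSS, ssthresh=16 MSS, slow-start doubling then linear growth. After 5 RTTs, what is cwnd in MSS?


RTT 0: cwnd = 1 MSS (initial)
RTT 1: cwnd = 2 MSS (slow start, doubled)
RTT 2: cwnd = 4 MSS (slow start, doubled)
RTT 3: cwnd = 8 MSS (slow start, doubled)
RTT 4: cwnd = 16 MSS (slow start, doubled)
RTT 5: cwnd = 17 MSS (congestion avoidance, +1)

17


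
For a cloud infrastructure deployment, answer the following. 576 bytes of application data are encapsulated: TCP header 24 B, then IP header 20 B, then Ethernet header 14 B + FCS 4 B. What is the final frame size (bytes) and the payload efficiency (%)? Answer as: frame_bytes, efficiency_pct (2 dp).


TCP segment = 576 + 24 = 600 B
IP packet = 600 + 20 = 620 B
Ethernet frame = 620 + 14 + 4 = 638 B
Efficiency = app / frame = 576 / 638 = 0.902821 = 90.2821% -> 90.28% (2 dp)

638, 90.28


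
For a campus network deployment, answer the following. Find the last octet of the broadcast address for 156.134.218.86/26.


Given: IP = 156.134.218.86, prefix = /26
Host bits = 32 - 26 = 6
Network last octet = 86 AND mask = 64
Host part size = 2^6 - 1 = 63
Broadcast last octet = 64 OR 63 = 127

127


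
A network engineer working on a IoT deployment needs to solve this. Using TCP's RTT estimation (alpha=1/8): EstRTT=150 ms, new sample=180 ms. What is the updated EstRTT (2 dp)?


Given: EstRTT = 150 ms, SampleRTT = 180 ms, alpha = 1/8
New EstRTT = (1 - alpha) * EstRTT + alpha * SampleRTT
(7/8) * 150 = 131.25
(1/8) * 180 = 22.5
New EstRTT = 131.25 + 22.5 = 153.75 ms -> 153.75 ms (2 dp)

153.75


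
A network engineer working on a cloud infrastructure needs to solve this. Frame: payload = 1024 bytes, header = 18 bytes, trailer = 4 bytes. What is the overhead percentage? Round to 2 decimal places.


Given: payload = 1024 B, header = 18 B, trailer = 4 B
Overhead bytes = header + trailer = 18 + 4 = 22
Total frame = payload + overhead = 1024 + 22 = 1046
Overhead % = 22 / 1046 * 100 = 2.1033% -> 2.10% (2 dp)

2.10


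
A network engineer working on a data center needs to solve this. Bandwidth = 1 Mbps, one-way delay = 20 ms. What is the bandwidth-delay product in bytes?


Given: bandwidth = 1 Mbps, delay = 20 ms
BDP in bits = 1 * 10^6 * 20 / 1000
BDP in bits = 20000
BDP in bytes = 20000 / 8 = 2500

2500


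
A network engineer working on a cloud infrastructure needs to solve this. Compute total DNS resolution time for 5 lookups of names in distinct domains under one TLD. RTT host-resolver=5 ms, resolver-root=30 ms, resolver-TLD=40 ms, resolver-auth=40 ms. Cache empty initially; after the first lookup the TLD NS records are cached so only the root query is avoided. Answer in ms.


Lookup 1 (cold cache): local + root + TLD + auth = 5 + 30 + 40 + 40 = 115 ms
Lookups 2..5 (TLD NS cached -> skip root; new domain -> still ask TLD and auth): local + TLD + auth = 5 + 40 + 40 = 85 ms each
Remaining 4 lookups: 4 * 85 = 340 ms
Total = 115 + 340 = 455 ms

455


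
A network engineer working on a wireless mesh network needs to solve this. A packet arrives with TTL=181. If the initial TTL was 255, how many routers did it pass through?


Given: initial TTL = 255, received TTL = 181
Hops = initial TTL - received TTL
Hops = 255 - 181 = 74

74


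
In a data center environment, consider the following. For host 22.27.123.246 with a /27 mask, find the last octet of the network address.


Given: IP = 22.27.123.246, prefix = /27
Subnet mask = 255.255.255.224
Last octet of IP: 246
Last octet of mask: 224
Network last octet = 246 AND 224 = 224

224


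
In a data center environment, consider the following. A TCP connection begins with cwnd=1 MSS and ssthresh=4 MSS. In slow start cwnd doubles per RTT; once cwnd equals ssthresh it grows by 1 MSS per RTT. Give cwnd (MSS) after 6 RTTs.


RTT 0: cwnd = 1 MSS (initial)
RTT 1: cwnd = 2 MSS (slow start, doubled)
RTT 2: cwnd = 4 MSS (slow start, doubled)
RTT 3: cwnd = 5 MSS (congestion avoidance, +1)
RTT 4: cwnd = 6 MSS (congestion avoidance, +1)
RTT 5: cwnd = 7 MSS (congestion avoidance, +1)
RTT 6: cwnd = 8 MSS (congestion avoidance, +1)

8


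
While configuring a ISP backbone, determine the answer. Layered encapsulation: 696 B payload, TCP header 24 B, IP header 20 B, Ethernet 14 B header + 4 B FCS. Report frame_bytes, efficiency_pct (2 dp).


TCP segment = 696 + 24 = 720 B
IP packet = 720 + 20 = 740 B
Ethernet frame = 740 + 14 + 4 = 758 B
Efficiency = app / frame = 696 / 758 = 0.918206 = 91.8206% -> 91.82% (2 dp)

758, 91.82


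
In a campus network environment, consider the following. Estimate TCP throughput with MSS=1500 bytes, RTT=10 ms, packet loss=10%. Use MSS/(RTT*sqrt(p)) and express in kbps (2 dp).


Given: MSS = 1500 bytes, RTT = 10 ms, loss = 10%
RTT in seconds = 10 / 1000 = 0.01
Loss rate = 10% = 0.1
sqrt(loss) = sqrt(0.1) = 0.316227766017
Throughput (bytes/s) = 1500 / (0.01 * 0.316227766017) = 474341.6490
Throughput (kbps) = 474341.6490 * 8 / 1000 = 3794.733192 -> 3794.73 kbps (2 dp)

3794.73


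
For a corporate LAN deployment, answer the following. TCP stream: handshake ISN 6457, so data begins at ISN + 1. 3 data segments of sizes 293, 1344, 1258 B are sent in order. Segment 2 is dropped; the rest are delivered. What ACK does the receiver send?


SYN uses sequence number 6457; first data byte = ISN + 1 = 6458.
Segment 1: SEQ = 6458, len = 293 B, covers [6458, 6750]
Segment 2: SEQ = 6751, len = 1344 B, covers [6751, 8094] [LOST]
Segment 3: SEQ = 8095, len = 1258 B, covers [8095, 9352]
In-order data received: bytes [6458, 6750] (segments 1..1).
Segment 2 missing -> gap begins at byte 6751; later segments buffered out of order.
Cumulative ACK = next expected in-order byte = 6458 + 293 = 6751

6751


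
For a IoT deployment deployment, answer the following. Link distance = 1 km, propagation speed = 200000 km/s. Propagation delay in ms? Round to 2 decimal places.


Given: distance = 1 km, speed = 200000 km/s
Delay = distance / speed = 1 / 200000 seconds
Delay in ms = 1 * 1000 / 200000
Delay = 0.0050 ms
Rounded to 2 dp = 0.01 ms

0.01


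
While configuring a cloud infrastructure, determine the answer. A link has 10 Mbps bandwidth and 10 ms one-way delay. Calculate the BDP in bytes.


Given: bandwidth = 10 Mbps, delay = 10 ms
BDP in bits = 10 * 10^6 * 10 / 1000
BDP in bits = 100000
BDP in bytes = 100000 / 8 = 12500

12500


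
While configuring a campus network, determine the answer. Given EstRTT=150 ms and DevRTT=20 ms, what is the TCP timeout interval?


Given: EstRTT = 150 ms, DevRTT = 20 ms
Timeout = EstRTT + 4 * DevRTT
4 * DevRTT = 4 * 20 = 80
Timeout = 150 + 80 = 230 ms

230


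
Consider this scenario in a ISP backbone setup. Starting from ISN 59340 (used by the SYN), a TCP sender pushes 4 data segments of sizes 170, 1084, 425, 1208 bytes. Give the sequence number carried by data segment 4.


The SYN occupies sequence number ISN = 59340, so the first data byte is ISN + 1 = 59341.
SEQ of data segment i = (ISN + 1) + sum of payload sizes of segments 1..i-1.
Segment 1: SEQ = 59341, payload = 170 bytes
Segment 2: SEQ = 59511, payload = 1084 bytes
Segment 3: SEQ = 60595, payload = 425 bytes
Segment 4: SEQ = 61020, payload = 1208 bytes
SEQ of segment 4 = 59341 + 170 + 1084 + 425 = 61020

61020


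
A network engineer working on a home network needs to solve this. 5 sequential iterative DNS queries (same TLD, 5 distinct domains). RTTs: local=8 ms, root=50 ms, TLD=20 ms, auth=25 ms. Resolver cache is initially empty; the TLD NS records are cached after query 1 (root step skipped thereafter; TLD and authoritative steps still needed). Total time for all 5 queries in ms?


Lookup 1 (cold cache): local + root + TLD + auth = 8 + 50 + 20 + 25 = 103 ms
Lookups 2..5 (TLD NS cached -> skip root; new domain -> still ask TLD and auth): local + TLD + auth = 8 + 20 + 25 = 53 ms each
Remaining 4 lookups: 4 * 53 = 212 ms
Total = 103 + 212 = 315 ms

315


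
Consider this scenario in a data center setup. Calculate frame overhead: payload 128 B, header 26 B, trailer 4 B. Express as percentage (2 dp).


Given: payload = 128 B, header = 26 B, trailer = 4 B
Overhead bytes = header + trailer = 26 + 4 = 30
Total frame = payload + overhead = 128 + 30 = 158
Overhead % = 30 / 158 * 100 = 18.9873% -> 18.99% (2 dp)

18.99


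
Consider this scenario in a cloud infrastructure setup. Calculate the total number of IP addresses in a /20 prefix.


Given: CIDR prefix /20
Host bits = 32 - 20 = 12
Total addresses = 2^12 = 4096

4096


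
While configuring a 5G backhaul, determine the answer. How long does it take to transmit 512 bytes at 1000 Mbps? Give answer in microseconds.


Given: packet = 512 bytes, bandwidth = 1000 Mbps
Packet in bits = 512 * 8 = 4096 bits
Bandwidth = 1000 * 10^6 = 1000000000 bps
Time = 4096 / 1000000000 seconds
Time in us = 4096 * 10^6 / 1000000000 = 4.096

4.096


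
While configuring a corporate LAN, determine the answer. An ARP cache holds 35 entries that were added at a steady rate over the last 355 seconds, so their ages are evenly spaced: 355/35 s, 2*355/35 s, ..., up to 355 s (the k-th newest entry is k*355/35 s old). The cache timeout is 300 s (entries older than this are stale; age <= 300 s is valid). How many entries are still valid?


Ages are k * 355/35 s for k = 1..35 (spacing = 10.1429 s).
Entry k is valid iff k * 355/35 <= 300 iff k <= 35 * 300 / 355 = 29.5775
n_valid = floor(29.5775) = 29
(n_stale = 35 - 29 = 6)

29


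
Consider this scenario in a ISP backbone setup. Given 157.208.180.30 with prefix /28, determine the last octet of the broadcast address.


Given: IP = 157.208.180.30, prefix = /28
Host bits = 32 - 28 = 4
Network last octet = 30 AND mask = 16
Host part size = 2^4 - 1 = 15
Broadcast last octet = 16 OR 15 = 31

31


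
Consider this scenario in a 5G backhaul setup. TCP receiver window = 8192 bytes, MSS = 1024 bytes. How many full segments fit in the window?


Given: RWND = 8192 bytes, MSS = 1024 bytes
Full segments = floor(RWND / MSS)
Full segments = floor(8192 / 1024)
Full segments = floor(8.0) = 8

8


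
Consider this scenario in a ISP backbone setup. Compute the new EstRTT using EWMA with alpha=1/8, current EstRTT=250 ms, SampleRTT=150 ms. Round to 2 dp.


Given: EstRTT = 250 ms, SampleRTT = 150 ms, alpha = 1/8
New EstRTT = (1 - alpha) * EstRTT + alpha * SampleRTT
(7/8) * 250 = 218.75
(1/8) * 150 = 18.75
New EstRTT = 218.75 + 18.75 = 237.5 ms -> 237.50 ms (2 dp)

237.50


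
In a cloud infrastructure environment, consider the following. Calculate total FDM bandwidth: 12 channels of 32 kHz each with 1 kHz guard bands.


Given: 12 channels, 32 kHz each, guard = 1 kHz
Channel bandwidth = 12 * 32 = 384 kHz
Guard bands = 11 gaps * 1 kHz = 11 kHz
Total = 384 + 11 = 395 kHz

395


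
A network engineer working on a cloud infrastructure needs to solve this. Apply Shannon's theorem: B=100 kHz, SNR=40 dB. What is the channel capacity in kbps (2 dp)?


Given: B = 100 kHz, SNR = 40 dB
SNR linear = 10^(40/10) = 10000
1 + SNR = 10001
log2(10001) = 13.2878566418
C = 100 * 1000 * 13.2878566418 = 1328785.6642 bps
C = 1328.785664 kbps -> 1328.79 kbps (2 dp)

1328.79


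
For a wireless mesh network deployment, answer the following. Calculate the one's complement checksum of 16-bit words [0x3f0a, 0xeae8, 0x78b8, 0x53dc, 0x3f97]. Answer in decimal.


Given words: [0x3f0a, 0xeae8, 0x78b8, 0x53dc, 0x3f97]
Step 1: Sum all words
Raw sum = 16138 + 60136 + 30904 + 21468 + 16279 = 144925
Step 2: Fold carry: (13853 + 2) = 13855
One's complement = ~13855 & 0xFFFF = 51680

51680


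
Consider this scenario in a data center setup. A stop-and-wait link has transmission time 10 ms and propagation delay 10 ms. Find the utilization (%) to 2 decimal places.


Given: Ttrans = 10 ms, Tprop = 10 ms
RTT = 2 * Tprop = 2 * 10 = 20 ms
U = Ttrans / (Ttrans + RTT)
U = 10 / (10 + 20)
U = 10 / 30 = 0.333333
U% = 33.33%

33.33


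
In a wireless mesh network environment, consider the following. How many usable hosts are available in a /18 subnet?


Given: subnet mask /18
Host bits = 32 - 18 = 14
Total addresses = 2^14 = 16384
Usable hosts = 16384 - 2 (network + broadcast) = 16382

16382


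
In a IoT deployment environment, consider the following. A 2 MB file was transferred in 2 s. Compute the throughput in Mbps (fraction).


Given: file = 2 MB, time = 2 s
File in Mb = 2 * 8 = 16 Mb
Throughput = 16 / 2 Mbps
Throughput = 8 Mbps

8


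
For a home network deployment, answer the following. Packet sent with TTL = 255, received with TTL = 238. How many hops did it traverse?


Given: initial TTL = 255, received TTL = 238
Hops = initial TTL - received TTL
Hops = 255 - 238 = 17

17


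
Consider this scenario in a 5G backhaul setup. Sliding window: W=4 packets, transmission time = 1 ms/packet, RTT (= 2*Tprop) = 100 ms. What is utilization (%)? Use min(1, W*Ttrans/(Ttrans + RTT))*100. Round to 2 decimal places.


Given: W = 4, Ttrans = 1 ms, RTT = 100 ms (= 2 * Tprop, Tprop = 50 ms)
Cycle time = Ttrans + RTT = 1 + 100 = 101 ms (first packet sent until its ACK returns)
W * Ttrans = 4 * 1 = 4 ms of sending per cycle
W * Ttrans / (Ttrans + RTT) = 4 / 101 = 0.039604
U = min(1, 0.039604) = 0.039604
U% = 3.96%

3.96


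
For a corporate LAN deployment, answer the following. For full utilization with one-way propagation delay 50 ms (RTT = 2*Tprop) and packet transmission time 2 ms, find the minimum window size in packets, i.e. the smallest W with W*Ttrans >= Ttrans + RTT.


Given: Ttrans = 2 ms, RTT = 100 ms (= 2 * Tprop, Tprop = 50 ms)
Time until first ACK returns = Ttrans + RTT = 2 + 100 = 102 ms
Need W * Ttrans >= Ttrans + RTT  ->  W >= (Ttrans + RTT) / Ttrans
(Ttrans + RTT) / Ttrans = 102 / 2 = 51
W_min = ceil(51) = 51

51


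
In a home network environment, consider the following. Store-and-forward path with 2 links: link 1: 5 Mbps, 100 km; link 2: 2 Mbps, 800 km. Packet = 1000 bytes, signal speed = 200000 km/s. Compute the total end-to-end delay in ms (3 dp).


Packet = 1000 bytes = 8000 bits. Store-and-forward: sum (t_trans + t_prop) per link.
Link 1: t_trans = 8000/(5*10^6) s = 1.6000 ms; t_prop = 100/200000 s = 0.5000 ms; subtotal = 2.1000 ms
Link 2: t_trans = 8000/(2*10^6) s = 4.0000 ms; t_prop = 800/200000 s = 4.0000 ms; subtotal = 8.0000 ms
End-to-end = 2.1000 + 8.0000 = 10.1000 ms -> 10.100 ms (3 dp)

10.100


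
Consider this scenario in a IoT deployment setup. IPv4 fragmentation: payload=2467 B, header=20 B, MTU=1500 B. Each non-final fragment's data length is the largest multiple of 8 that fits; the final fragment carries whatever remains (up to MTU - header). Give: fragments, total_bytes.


Max data per non-final fragment = floor((MTU - header)/8)*8 = floor((1500 - 20)/8)*8 = floor(1480/8)*8 = 1480 B
Final fragment needs no 8-byte alignment: it can carry up to MTU - header = 1480 B
Non-final fragments needed = ceil((payload - 1480) / 1480) = ceil(987/1480) = ceil(0.6669) = 1
Number of fragments = 1 + 1 = 2
Fragment sizes (data): 1 * 1480 B + 987 B (last, 987 <= 1480 OK)
Total bytes sent = payload + n_frags * header = 2467 + 2*20 = 2467 + 40 = 2507 B

2, 2507


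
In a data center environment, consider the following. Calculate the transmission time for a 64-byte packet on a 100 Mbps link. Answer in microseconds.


Given: packet = 64 bytes, bandwidth = 100 Mbps
Packet in bits = 64 * 8 = 512 bits
Bandwidth = 100 * 10^6 = 100000000 bps
Time = 512 / 100000000 seconds
Time in us = 512 * 10^6 / 100000000 = 5.12

5.12


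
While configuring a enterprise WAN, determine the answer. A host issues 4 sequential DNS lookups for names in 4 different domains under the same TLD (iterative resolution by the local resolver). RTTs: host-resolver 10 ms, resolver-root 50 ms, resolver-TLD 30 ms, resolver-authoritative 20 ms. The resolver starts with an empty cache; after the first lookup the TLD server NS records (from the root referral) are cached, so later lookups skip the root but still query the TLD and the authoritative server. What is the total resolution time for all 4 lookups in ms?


Lookup 1 (cold cache): local + root + TLD + auth = 10 + 50 + 30 + 20 = 110 ms
Lookups 2..4 (TLD NS cached -> skip root; new domain -> still ask TLD and auth): local + TLD + auth = 10 + 30 + 20 = 60 ms each
Remaining 3 lookups: 3 * 60 = 180 ms
Total = 110 + 180 = 290 ms

290


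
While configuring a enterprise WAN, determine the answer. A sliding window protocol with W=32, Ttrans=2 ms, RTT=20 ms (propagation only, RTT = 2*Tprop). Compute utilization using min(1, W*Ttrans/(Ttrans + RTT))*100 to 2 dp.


Given: W = 32, Ttrans = 2 ms, RTT = 20 ms (= 2 * Tprop, Tprop = 10 ms)
Cycle time = Ttrans + RTT = 2 + 20 = 22 ms (first packet sent until its ACK returns)
W * Ttrans = 32 * 2 = 64 ms of sending per cycle
W * Ttrans / (Ttrans + RTT) = 64 / 22 = 2.909091
U = min(1, 2.909091) = 1.000000
U% = 100.00%

100.00


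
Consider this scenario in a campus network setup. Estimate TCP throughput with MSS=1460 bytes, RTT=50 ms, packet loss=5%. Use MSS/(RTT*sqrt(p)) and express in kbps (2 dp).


Given: MSS = 1460 bytes, RTT = 50 ms, loss = 5%
RTT in seconds = 50 / 1000 = 0.05
Loss rate = 5% = 0.05
sqrt(loss) = sqrt(0.05) = 0.223606797750
Throughput (bytes/s) = 1460 / (0.05 * 0.223606797750) = 130586.3699
Throughput (kbps) = 130586.3699 * 8 / 1000 = 1044.690959 -> 1044.69 kbps (2 dp)

1044.69


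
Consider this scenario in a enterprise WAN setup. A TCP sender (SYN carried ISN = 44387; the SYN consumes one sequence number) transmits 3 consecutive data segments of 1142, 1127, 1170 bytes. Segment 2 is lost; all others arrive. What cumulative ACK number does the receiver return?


SYN uses sequence number 44387; first data byte = ISN + 1 = 44388.
Segment 1: SEQ = 44388, len = 1142 B, covers [44388, 45529]
Segment 2: SEQ = 45530, len = 1127 B, covers [45530, 46656] [LOST]
Segment 3: SEQ = 46657, len = 1170 B, covers [46657, 47826]
In-order data received: bytes [44388, 45529] (segments 1..1).
Segment 2 missing -> gap begins at byte 45530; later segments buffered out of order.
Cumulative ACK = next expected in-order byte = 44388 + 1142 = 45530

45530


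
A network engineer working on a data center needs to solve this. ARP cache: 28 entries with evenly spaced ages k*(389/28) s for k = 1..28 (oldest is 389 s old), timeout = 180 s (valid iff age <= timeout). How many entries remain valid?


Ages are k * 389/28 s for k = 1..28 (spacing = 13.8929 s).
Entry k is valid iff k * 389/28 <= 180 iff k <= 28 * 180 / 389 = 12.9563
n_valid = floor(12.9563) = 12
(n_stale = 28 - 12 = 16)

12


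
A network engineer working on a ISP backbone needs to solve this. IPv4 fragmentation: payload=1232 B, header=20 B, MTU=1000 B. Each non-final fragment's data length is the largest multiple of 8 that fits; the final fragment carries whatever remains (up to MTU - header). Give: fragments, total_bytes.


Max data per non-final fragment = floor((MTU - header)/8)*8 = floor((1000 - 20)/8)*8 = floor(980/8)*8 = 976 B
Final fragment needs no 8-byte alignment: it can carry up to MTU - header = 980 B
Non-final fragments needed = ceil((payload - 980) / 976) = ceil(252/976) = ceil(0.2582) = 1
Number of fragments = 1 + 1 = 2
Fragment sizes (data): 1 * 976 B + 256 B (last, 256 <= 980 OK)
Total bytes sent = payload + n_frags * header = 1232 + 2*20 = 1232 + 40 = 1272 B

2, 1272
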